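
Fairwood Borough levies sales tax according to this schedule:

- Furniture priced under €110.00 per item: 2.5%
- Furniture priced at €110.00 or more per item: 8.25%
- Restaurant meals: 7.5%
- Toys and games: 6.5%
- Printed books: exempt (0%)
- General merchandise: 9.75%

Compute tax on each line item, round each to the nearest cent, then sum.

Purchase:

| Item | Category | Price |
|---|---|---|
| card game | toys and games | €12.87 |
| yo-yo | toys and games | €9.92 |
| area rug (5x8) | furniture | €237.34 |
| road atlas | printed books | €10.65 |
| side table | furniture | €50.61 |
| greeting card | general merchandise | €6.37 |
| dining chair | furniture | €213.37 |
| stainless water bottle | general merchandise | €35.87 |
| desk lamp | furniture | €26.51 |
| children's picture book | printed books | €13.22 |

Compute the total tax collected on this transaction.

Card game €12.87: toys and games → 6.5% → €0.84
Yo-yo €9.92: toys and games → 6.5% → €0.64
Area rug (5x8) €237.34: furniture, €110.00 or more → 8.25% → €19.58
Road atlas €10.65: printed books → 0% → €0.00
Side table €50.61: furniture, under €110.00 → 2.5% → €1.27
Greeting card €6.37: general merchandise → 9.75% → €0.62
Dining chair €213.37: furniture, €110.00 or more → 8.25% → €17.60
Stainless water bottle €35.87: general merchandise → 9.75% → €3.50
Desk lamp €26.51: furniture, under €110.00 → 2.5% → €0.66
Children's picture book €13.22: printed books → 0% → €0.00
Total tax = €0.84 + €0.64 + €19.58 + €1.27 + €0.62 + €17.60 + €3.50 + €0.66 = €44.71

€44.71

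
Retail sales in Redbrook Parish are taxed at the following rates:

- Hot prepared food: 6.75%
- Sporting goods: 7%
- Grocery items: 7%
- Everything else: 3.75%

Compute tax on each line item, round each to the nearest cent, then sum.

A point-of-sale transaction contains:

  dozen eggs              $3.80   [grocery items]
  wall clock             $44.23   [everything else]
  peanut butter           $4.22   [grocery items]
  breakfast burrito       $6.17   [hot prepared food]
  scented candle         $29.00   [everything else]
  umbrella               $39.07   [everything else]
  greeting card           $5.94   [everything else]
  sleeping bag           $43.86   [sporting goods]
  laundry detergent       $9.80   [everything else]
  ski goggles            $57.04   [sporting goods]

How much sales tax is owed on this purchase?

$12.86

Dozen eggs $3.80: grocery items → 7% → $0.27
Wall clock $44.23: everything else → 3.75% → $1.66
Peanut butter $4.22: grocery items → 7% → $0.30
Breakfast burrito $6.17: hot prepared food → 6.75% → $0.42
Scented candle $29.00: everything else → 3.75% → $1.09
Umbrella $39.07: everything else → 3.75% → $1.47
Greeting card $5.94: everything else → 3.75% → $0.22
Sleeping bag $43.86: sporting goods → 7% → $3.07
Laundry detergent $9.80: everything else → 3.75% → $0.37
Ski goggles $57.04: sporting goods → 7% → $3.99
Total tax = $0.27 + $1.66 + $0.30 + $0.42 + $1.09 + $1.47 + $0.22 + $3.07 + $0.37 + $3.99 = $12.86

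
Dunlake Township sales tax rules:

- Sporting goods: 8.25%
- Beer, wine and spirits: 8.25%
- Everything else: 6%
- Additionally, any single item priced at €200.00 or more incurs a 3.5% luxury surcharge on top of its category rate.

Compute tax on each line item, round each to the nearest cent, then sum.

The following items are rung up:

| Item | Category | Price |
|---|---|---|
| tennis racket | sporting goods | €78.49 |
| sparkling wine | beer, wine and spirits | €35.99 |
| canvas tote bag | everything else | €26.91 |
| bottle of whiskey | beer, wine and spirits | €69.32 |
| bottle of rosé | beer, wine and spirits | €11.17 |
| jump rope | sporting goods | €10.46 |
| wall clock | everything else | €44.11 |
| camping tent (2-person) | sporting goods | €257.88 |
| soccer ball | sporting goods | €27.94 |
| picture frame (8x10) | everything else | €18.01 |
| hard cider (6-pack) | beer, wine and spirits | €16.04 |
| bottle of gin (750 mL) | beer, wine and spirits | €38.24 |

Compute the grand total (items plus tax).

Tennis racket €78.49: sporting goods → 8.25% → €6.48
Sparkling wine €35.99: beer, wine and spirits → 8.25% → €2.97
Canvas tote bag €26.91: everything else → 6% → €1.61
Bottle of whiskey €69.32: beer, wine and spirits → 8.25% → €5.72
Bottle of rosé €11.17: beer, wine and spirits → 8.25% → €0.92
Jump rope €10.46: sporting goods → 8.25% → €0.86
Wall clock €44.11: everything else → 6% → €2.65
Camping tent (2-person) €257.88: sporting goods → 8.25% + 3.5% surcharge = 11.75% → €30.30
Soccer ball €27.94: sporting goods → 8.25% → €2.31
Picture frame (8x10) €18.01: everything else → 6% → €1.08
Hard cider (6-pack) €16.04: beer, wine and spirits → 8.25% → €1.32
Bottle of gin (750 mL) €38.24: beer, wine and spirits → 8.25% → €3.15
Subtotal = €634.56; tax = €59.37; total due = €693.93

€693.93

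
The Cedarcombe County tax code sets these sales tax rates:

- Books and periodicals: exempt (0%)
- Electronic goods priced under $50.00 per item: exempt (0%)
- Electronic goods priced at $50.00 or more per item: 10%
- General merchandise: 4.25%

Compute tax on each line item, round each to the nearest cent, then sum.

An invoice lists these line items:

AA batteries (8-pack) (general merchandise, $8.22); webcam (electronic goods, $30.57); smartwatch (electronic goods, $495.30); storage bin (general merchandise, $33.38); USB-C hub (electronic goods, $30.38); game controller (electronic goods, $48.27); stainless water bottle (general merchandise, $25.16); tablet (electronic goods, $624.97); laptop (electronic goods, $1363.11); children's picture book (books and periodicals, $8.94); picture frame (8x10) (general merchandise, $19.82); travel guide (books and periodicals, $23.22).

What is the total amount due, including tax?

$2963.36

AA batteries (8-pack) $8.22: general merchandise → 4.25% → $0.35
Webcam $30.57: electronic goods, under $50.00 → 0% → $0.00
Smartwatch $495.30: electronic goods, $50.00 or more → 10% → $49.53
Storage bin $33.38: general merchandise → 4.25% → $1.42
USB-C hub $30.38: electronic goods, under $50.00 → 0% → $0.00
Game controller $48.27: electronic goods, under $50.00 → 0% → $0.00
Stainless water bottle $25.16: general merchandise → 4.25% → $1.07
Tablet $624.97: electronic goods, $50.00 or more → 10% → $62.50
Laptop $1363.11: electronic goods, $50.00 or more → 10% → $136.31
Children's picture book $8.94: books and periodicals → 0% → $0.00
Picture frame (8x10) $19.82: general merchandise → 4.25% → $0.84
Travel guide $23.22: books and periodicals → 0% → $0.00
Subtotal = $2711.34; tax = $252.02; total due = $2963.36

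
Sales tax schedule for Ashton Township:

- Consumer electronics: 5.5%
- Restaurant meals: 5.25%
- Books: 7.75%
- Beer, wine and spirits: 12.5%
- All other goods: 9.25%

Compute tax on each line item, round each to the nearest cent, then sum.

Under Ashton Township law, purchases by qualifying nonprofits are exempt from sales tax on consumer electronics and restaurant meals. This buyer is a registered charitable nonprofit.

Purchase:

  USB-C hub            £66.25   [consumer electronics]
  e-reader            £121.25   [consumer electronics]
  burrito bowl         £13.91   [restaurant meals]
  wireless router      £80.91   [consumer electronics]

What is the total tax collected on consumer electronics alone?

£0.00

USB-C hub £66.25: consumer electronics, buyer-exempt → 0% → £0.00
E-reader £121.25: consumer electronics, buyer-exempt → 0% → £0.00
Wireless router £80.91: consumer electronics, buyer-exempt → 0% → £0.00
Tax on consumer electronics = £0.00 + £0.00 + £0.00 = £0.00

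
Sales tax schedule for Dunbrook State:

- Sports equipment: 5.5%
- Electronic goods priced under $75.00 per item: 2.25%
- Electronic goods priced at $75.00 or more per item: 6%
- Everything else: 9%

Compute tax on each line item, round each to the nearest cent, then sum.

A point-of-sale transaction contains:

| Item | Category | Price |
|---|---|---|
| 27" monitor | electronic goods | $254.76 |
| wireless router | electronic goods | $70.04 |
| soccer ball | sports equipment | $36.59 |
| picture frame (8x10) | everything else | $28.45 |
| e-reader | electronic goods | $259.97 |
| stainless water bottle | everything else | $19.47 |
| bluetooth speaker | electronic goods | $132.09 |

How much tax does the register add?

$46.72

27" monitor $254.76: electronic goods, $75.00 or more → 6% → $15.29
Wireless router $70.04: electronic goods, under $75.00 → 2.25% → $1.58
Soccer ball $36.59: sports equipment → 5.5% → $2.01
Picture frame (8x10) $28.45: everything else → 9% → $2.56
E-reader $259.97: electronic goods, $75.00 or more → 6% → $15.60
Stainless water bottle $19.47: everything else → 9% → $1.75
Bluetooth speaker $132.09: electronic goods, $75.00 or more → 6% → $7.93
Total tax = $15.29 + $1.58 + $2.01 + $2.56 + $15.60 + $1.75 + $7.93 = $46.72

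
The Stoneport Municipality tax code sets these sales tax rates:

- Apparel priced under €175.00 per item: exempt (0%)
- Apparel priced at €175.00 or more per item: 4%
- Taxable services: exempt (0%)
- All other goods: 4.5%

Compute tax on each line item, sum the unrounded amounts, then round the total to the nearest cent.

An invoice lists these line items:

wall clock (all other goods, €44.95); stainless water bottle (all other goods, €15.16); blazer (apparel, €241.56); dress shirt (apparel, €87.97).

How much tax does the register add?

€12.37

Wall clock €44.95: all other goods → 4.5% → €2.02275
Stainless water bottle €15.16: all other goods → 4.5% → €0.6822
Blazer €241.56: apparel, €175.00 or more → 4% → €9.6624
Dress shirt €87.97: apparel, under €175.00 → 0% → €0.00
Unrounded tax sum = €12.36735 → €12.37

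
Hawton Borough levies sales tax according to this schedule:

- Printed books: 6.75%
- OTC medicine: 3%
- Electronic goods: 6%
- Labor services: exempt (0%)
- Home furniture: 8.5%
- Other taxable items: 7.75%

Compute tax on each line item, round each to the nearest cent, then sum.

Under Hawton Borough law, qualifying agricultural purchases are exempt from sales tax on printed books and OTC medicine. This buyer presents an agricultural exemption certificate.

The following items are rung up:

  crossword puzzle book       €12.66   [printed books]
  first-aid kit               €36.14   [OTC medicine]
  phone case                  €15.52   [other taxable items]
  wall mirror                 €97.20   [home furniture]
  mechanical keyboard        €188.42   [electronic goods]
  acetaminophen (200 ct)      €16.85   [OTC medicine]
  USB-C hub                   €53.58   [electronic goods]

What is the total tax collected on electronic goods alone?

€14.52

Mechanical keyboard €188.42: electronic goods → 6% → €11.31
USB-C hub €53.58: electronic goods → 6% → €3.21
Tax on electronic goods = €11.31 + €3.21 = €14.52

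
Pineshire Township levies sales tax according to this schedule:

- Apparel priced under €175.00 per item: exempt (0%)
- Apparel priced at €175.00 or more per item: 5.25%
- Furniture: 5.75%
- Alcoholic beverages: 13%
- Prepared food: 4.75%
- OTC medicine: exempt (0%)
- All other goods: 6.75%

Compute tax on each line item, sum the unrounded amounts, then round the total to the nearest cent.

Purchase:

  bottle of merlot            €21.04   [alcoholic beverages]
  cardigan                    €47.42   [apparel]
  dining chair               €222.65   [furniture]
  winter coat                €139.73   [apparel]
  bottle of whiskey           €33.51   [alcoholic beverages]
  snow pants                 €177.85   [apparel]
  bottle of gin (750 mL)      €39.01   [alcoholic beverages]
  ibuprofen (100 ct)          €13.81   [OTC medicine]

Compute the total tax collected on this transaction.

Bottle of merlot €21.04: alcoholic beverages → 13% → €2.7352
Cardigan €47.42: apparel, under €175.00 → 0% → €0.00
Dining chair €222.65: furniture → 5.75% → €12.802375
Winter coat €139.73: apparel, under €175.00 → 0% → €0.00
Bottle of whiskey €33.51: alcoholic beverages → 13% → €4.3563
Snow pants €177.85: apparel, €175.00 or more → 5.25% → €9.337125
Bottle of gin (750 mL) €39.01: alcoholic beverages → 13% → €5.0713
Ibuprofen (100 ct) €13.81: OTC medicine → 0% → €0.00
Unrounded tax sum = €34.3023 → €34.30

€34.30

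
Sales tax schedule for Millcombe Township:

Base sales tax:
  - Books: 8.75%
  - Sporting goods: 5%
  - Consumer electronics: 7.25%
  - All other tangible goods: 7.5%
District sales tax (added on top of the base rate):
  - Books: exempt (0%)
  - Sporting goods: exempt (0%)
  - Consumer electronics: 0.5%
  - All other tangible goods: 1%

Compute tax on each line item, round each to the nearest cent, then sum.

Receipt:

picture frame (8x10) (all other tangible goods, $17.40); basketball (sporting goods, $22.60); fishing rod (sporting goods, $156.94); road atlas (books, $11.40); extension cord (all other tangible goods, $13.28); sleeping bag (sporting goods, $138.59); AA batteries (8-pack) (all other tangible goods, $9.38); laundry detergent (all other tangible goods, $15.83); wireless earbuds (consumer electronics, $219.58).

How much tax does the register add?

Picture frame (8x10) $17.40: all other tangible goods → 7.5% + 1% district = 8.5% → $1.48
Basketball $22.60: sporting goods → 5% + 0% district = 5% → $1.13
Fishing rod $156.94: sporting goods → 5% + 0% district = 5% → $7.85
Road atlas $11.40: books → 8.75% + 0% district = 8.75% → $1.00
Extension cord $13.28: all other tangible goods → 7.5% + 1% district = 8.5% → $1.13
Sleeping bag $138.59: sporting goods → 5% + 0% district = 5% → $6.93
AA batteries (8-pack) $9.38: all other tangible goods → 7.5% + 1% district = 8.5% → $0.80
Laundry detergent $15.83: all other tangible goods → 7.5% + 1% district = 8.5% → $1.35
Wireless earbuds $219.58: consumer electronics → 7.25% + 0.5% district = 7.75% → $17.02
Total tax = $1.48 + $1.13 + $7.85 + $1.00 + $1.13 + $6.93 + $0.80 + $1.35 + $17.02 = $38.69

$38.69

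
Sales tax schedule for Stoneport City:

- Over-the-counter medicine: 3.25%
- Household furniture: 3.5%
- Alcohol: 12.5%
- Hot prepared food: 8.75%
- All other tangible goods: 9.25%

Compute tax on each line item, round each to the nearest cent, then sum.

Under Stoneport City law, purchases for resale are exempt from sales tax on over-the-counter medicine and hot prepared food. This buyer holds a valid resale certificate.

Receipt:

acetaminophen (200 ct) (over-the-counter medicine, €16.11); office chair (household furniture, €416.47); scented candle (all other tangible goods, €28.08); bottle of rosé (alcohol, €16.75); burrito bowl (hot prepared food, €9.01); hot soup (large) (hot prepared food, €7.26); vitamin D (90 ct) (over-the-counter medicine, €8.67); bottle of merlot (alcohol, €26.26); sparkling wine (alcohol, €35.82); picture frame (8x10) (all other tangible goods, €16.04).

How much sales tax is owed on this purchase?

€28.51

Acetaminophen (200 ct) €16.11: over-the-counter medicine, buyer-exempt → 0% → €0.00
Office chair €416.47: household furniture → 3.5% → €14.58
Scented candle €28.08: all other tangible goods → 9.25% → €2.60
Bottle of rosé €16.75: alcohol → 12.5% → €2.09
Burrito bowl €9.01: hot prepared food, buyer-exempt → 0% → €0.00
Hot soup (large) €7.26: hot prepared food, buyer-exempt → 0% → €0.00
Vitamin D (90 ct) €8.67: over-the-counter medicine, buyer-exempt → 0% → €0.00
Bottle of merlot €26.26: alcohol → 12.5% → €3.28
Sparkling wine €35.82: alcohol → 12.5% → €4.48
Picture frame (8x10) €16.04: all other tangible goods → 9.25% → €1.48
Total tax = €14.58 + €2.60 + €2.09 + €3.28 + €4.48 + €1.48 = €28.51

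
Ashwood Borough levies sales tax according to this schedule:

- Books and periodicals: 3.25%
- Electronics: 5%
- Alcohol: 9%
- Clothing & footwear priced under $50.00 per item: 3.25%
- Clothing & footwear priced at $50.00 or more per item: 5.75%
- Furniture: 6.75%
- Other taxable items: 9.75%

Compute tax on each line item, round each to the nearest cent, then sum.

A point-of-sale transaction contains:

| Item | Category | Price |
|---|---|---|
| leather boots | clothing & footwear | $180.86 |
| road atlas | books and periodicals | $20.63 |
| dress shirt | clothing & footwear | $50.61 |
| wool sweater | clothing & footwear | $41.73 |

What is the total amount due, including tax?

$309.17

Leather boots $180.86: clothing & footwear, $50.00 or more → 5.75% → $10.40
Road atlas $20.63: books and periodicals → 3.25% → $0.67
Dress shirt $50.61: clothing & footwear, $50.00 or more → 5.75% → $2.91
Wool sweater $41.73: clothing & footwear, under $50.00 → 3.25% → $1.36
Subtotal = $293.83; tax = $15.34; total due = $309.17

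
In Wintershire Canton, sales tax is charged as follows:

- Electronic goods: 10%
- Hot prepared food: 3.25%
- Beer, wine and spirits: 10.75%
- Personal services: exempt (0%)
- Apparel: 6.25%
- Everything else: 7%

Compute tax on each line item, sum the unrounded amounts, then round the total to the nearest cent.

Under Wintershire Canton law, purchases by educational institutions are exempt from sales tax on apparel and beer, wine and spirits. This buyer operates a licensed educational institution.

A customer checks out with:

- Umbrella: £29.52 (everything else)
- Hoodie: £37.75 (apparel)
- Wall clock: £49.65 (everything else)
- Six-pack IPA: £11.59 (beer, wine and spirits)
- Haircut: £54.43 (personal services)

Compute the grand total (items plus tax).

£188.48

Umbrella £29.52: everything else → 7% → £2.0664
Hoodie £37.75: apparel, buyer-exempt → 0% → £0.00
Wall clock £49.65: everything else → 7% → £3.4755
Six-pack IPA £11.59: beer, wine and spirits, buyer-exempt → 0% → £0.00
Haircut £54.43: personal services → 0% → £0.00
Subtotal = £182.94; unrounded tax = £5.5419 → £5.54; total due = £188.48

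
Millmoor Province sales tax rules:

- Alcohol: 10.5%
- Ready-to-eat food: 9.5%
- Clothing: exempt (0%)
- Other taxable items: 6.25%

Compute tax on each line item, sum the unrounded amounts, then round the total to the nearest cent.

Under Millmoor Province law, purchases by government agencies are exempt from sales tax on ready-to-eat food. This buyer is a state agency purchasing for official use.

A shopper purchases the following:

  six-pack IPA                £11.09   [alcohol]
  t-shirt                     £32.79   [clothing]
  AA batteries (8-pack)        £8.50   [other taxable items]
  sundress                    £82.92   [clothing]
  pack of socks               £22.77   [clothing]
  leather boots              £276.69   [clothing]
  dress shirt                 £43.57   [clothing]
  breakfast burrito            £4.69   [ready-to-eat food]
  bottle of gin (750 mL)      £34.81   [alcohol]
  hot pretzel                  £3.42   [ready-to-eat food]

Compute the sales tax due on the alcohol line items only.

Six-pack IPA £11.09: alcohol → 10.5% → £1.16445
Bottle of gin (750 mL) £34.81: alcohol → 10.5% → £3.65505
Tax on alcohol: unrounded sum = £4.8195 → £4.82

£4.82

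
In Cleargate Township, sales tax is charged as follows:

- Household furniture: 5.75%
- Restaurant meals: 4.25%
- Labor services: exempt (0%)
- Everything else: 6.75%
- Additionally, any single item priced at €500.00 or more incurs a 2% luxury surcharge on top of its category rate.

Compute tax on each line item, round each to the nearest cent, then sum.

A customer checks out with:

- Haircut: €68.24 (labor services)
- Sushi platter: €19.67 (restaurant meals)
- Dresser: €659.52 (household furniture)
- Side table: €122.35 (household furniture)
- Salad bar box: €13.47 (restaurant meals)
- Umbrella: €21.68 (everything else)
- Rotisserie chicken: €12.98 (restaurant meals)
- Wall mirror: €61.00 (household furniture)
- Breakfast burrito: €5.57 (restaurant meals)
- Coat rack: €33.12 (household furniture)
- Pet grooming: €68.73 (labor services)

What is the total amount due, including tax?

€1153.55

Haircut €68.24: labor services → 0% → €0.00
Sushi platter €19.67: restaurant meals → 4.25% → €0.84
Dresser €659.52: household furniture → 5.75% + 2% surcharge = 7.75% → €51.11
Side table €122.35: household furniture → 5.75% → €7.04
Salad bar box €13.47: restaurant meals → 4.25% → €0.57
Umbrella €21.68: everything else → 6.75% → €1.46
Rotisserie chicken €12.98: restaurant meals → 4.25% → €0.55
Wall mirror €61.00: household furniture → 5.75% → €3.51
Breakfast burrito €5.57: restaurant meals → 4.25% → €0.24
Coat rack €33.12: household furniture → 5.75% → €1.90
Pet grooming €68.73: labor services → 0% → €0.00
Subtotal = €1086.33; tax = €67.22; total due = €1153.55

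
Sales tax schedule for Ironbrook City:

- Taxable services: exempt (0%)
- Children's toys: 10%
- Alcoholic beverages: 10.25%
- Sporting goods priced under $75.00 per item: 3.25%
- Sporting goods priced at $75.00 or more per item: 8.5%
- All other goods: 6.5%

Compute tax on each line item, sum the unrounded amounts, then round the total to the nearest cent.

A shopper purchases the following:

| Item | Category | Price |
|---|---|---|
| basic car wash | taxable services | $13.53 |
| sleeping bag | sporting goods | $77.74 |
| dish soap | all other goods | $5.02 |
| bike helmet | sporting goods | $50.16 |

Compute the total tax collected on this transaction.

Basic car wash $13.53: taxable services → 0% → $0.00
Sleeping bag $77.74: sporting goods, $75.00 or more → 8.5% → $6.6079
Dish soap $5.02: all other goods → 6.5% → $0.3263
Bike helmet $50.16: sporting goods, under $75.00 → 3.25% → $1.6302
Unrounded tax sum = $8.5644 → $8.56

$8.56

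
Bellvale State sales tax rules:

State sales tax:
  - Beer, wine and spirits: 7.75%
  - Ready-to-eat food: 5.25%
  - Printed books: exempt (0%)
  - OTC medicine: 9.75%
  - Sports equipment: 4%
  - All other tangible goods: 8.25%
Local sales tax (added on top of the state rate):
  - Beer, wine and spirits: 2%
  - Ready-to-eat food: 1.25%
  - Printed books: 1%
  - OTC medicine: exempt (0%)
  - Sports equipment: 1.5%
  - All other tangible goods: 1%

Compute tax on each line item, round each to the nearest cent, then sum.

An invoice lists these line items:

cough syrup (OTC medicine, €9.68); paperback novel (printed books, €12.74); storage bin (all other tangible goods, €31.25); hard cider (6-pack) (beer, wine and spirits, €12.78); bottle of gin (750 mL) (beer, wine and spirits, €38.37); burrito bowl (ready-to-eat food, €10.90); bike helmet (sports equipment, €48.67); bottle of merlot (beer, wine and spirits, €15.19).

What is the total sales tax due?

Cough syrup €9.68: OTC medicine → 9.75% + 0% local = 9.75% → €0.94
Paperback novel €12.74: printed books → 0% + 1% local = 1% → €0.13
Storage bin €31.25: all other tangible goods → 8.25% + 1% local = 9.25% → €2.89
Hard cider (6-pack) €12.78: beer, wine and spirits → 7.75% + 2% local = 9.75% → €1.25
Bottle of gin (750 mL) €38.37: beer, wine and spirits → 7.75% + 2% local = 9.75% → €3.74
Burrito bowl €10.90: ready-to-eat food → 5.25% + 1.25% local = 6.5% → €0.71
Bike helmet €48.67: sports equipment → 4% + 1.5% local = 5.5% → €2.68
Bottle of merlot €15.19: beer, wine and spirits → 7.75% + 2% local = 9.75% → €1.48
Total tax = €0.94 + €0.13 + €2.89 + €1.25 + €3.74 + €0.71 + €2.68 + €1.48 = €13.82

€13.82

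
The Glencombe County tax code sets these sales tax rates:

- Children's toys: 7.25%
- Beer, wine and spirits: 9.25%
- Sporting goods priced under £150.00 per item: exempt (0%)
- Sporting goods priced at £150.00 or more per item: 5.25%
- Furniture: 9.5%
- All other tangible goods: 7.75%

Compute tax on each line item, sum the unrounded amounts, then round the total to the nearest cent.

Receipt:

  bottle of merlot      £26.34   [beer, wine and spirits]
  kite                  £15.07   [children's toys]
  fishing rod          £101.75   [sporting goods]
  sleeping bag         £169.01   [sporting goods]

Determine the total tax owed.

£12.40

Bottle of merlot £26.34: beer, wine and spirits → 9.25% → £2.43645
Kite £15.07: children's toys → 7.25% → £1.092575
Fishing rod £101.75: sporting goods, under £150.00 → 0% → £0.00
Sleeping bag £169.01: sporting goods, £150.00 or more → 5.25% → £8.873025
Unrounded tax sum = £12.40205 → £12.40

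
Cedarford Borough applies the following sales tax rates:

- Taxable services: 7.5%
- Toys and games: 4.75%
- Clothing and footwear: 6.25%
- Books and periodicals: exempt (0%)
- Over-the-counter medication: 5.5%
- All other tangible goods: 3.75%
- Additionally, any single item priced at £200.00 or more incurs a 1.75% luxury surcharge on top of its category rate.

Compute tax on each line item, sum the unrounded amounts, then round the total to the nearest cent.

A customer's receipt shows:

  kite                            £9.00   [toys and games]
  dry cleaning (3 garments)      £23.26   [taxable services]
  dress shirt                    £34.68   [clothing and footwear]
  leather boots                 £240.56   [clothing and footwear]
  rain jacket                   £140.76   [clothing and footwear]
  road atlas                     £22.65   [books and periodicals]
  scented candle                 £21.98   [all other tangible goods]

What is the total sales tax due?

£33.21

Kite £9.00: toys and games → 4.75% → £0.4275
Dry cleaning (3 garments) £23.26: taxable services → 7.5% → £1.7445
Dress shirt £34.68: clothing and footwear → 6.25% → £2.1675
Leather boots £240.56: clothing and footwear → 6.25% + 1.75% surcharge = 8% → £19.2448
Rain jacket £140.76: clothing and footwear → 6.25% → £8.7975
Road atlas £22.65: books and periodicals → 0% → £0.00
Scented candle £21.98: all other tangible goods → 3.75% → £0.82425
Unrounded tax sum = £33.20605 → £33.21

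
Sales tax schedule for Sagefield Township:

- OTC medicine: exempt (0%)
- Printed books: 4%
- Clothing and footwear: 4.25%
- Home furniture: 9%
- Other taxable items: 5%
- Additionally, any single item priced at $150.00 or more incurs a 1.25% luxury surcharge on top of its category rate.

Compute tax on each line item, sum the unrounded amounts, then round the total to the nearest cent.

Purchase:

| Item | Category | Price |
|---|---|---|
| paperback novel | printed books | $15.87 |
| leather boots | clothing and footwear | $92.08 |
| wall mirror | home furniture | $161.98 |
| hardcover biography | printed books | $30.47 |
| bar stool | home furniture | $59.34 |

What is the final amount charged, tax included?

Paperback novel $15.87: printed books → 4% → $0.6348
Leather boots $92.08: clothing and footwear → 4.25% → $3.9134
Wall mirror $161.98: home furniture → 9% + 1.25% surcharge = 10.25% → $16.60295
Hardcover biography $30.47: printed books → 4% → $1.2188
Bar stool $59.34: home furniture → 9% → $5.3406
Subtotal = $359.74; unrounded tax = $27.71055 → $27.71; total due = $387.45

$387.45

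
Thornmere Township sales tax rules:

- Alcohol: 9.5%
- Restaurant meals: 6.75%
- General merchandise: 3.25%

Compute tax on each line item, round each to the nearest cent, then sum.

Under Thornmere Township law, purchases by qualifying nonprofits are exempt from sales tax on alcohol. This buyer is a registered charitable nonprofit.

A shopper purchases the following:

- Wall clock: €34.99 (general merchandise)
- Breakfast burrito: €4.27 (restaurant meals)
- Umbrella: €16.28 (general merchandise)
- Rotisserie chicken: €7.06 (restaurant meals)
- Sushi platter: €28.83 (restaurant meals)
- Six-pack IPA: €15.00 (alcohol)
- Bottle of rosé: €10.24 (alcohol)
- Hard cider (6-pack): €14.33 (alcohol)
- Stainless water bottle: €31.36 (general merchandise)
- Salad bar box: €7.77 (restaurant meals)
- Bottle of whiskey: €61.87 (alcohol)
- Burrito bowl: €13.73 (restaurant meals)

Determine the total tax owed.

Wall clock €34.99: general merchandise → 3.25% → €1.14
Breakfast burrito €4.27: restaurant meals → 6.75% → €0.29
Umbrella €16.28: general merchandise → 3.25% → €0.53
Rotisserie chicken €7.06: restaurant meals → 6.75% → €0.48
Sushi platter €28.83: restaurant meals → 6.75% → €1.95
Six-pack IPA €15.00: alcohol, buyer-exempt → 0% → €0.00
Bottle of rosé €10.24: alcohol, buyer-exempt → 0% → €0.00
Hard cider (6-pack) €14.33: alcohol, buyer-exempt → 0% → €0.00
Stainless water bottle €31.36: general merchandise → 3.25% → €1.02
Salad bar box €7.77: restaurant meals → 6.75% → €0.52
Bottle of whiskey €61.87: alcohol, buyer-exempt → 0% → €0.00
Burrito bowl €13.73: restaurant meals → 6.75% → €0.93
Total tax = €1.14 + €0.29 + €0.53 + €0.48 + €1.95 + €1.02 + €0.52 + €0.93 = €6.86

€6.86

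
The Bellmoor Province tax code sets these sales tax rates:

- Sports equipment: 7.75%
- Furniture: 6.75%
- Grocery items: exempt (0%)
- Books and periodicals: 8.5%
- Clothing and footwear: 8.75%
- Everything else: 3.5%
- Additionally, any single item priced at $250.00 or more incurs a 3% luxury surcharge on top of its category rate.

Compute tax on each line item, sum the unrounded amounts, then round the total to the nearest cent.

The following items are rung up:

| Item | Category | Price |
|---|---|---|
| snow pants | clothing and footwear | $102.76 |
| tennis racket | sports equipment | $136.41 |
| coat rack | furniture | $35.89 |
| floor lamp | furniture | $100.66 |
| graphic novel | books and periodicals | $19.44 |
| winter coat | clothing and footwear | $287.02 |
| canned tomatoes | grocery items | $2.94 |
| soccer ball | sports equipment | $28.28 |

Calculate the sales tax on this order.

$66.35

Snow pants $102.76: clothing and footwear → 8.75% → $8.9915
Tennis racket $136.41: sports equipment → 7.75% → $10.571775
Coat rack $35.89: furniture → 6.75% → $2.422575
Floor lamp $100.66: furniture → 6.75% → $6.79455
Graphic novel $19.44: books and periodicals → 8.5% → $1.6524
Winter coat $287.02: clothing and footwear → 8.75% + 3% surcharge = 11.75% → $33.72485
Canned tomatoes $2.94: grocery items → 0% → $0.00
Soccer ball $28.28: sports equipment → 7.75% → $2.1917
Unrounded tax sum = $66.34935 → $66.35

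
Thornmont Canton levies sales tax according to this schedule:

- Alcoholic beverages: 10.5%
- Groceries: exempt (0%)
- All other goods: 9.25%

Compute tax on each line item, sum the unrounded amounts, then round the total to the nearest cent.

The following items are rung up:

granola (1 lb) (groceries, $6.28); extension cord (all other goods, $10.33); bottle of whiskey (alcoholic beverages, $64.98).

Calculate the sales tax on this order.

$7.78

Granola (1 lb) $6.28: groceries → 0% → $0.00
Extension cord $10.33: all other goods → 9.25% → $0.955525
Bottle of whiskey $64.98: alcoholic beverages → 10.5% → $6.8229
Unrounded tax sum = $7.778425 → $7.78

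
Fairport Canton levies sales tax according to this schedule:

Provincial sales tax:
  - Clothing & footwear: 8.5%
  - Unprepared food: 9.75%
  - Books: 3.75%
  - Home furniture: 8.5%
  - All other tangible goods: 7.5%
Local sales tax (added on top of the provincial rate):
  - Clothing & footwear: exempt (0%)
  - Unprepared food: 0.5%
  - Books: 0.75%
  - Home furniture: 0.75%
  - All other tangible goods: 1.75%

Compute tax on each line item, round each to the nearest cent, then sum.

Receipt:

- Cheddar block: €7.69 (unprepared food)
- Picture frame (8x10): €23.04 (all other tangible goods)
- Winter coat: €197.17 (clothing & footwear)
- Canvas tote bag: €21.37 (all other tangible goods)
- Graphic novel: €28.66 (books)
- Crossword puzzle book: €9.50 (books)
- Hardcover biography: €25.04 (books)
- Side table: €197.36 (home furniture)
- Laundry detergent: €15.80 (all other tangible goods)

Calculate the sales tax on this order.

Cheddar block €7.69: unprepared food → 9.75% + 0.5% local = 10.25% → €0.79
Picture frame (8x10) €23.04: all other tangible goods → 7.5% + 1.75% local = 9.25% → €2.13
Winter coat €197.17: clothing & footwear → 8.5% + 0% local = 8.5% → €16.76
Canvas tote bag €21.37: all other tangible goods → 7.5% + 1.75% local = 9.25% → €1.98
Graphic novel €28.66: books → 3.75% + 0.75% local = 4.5% → €1.29
Crossword puzzle book €9.50: books → 3.75% + 0.75% local = 4.5% → €0.43
Hardcover biography €25.04: books → 3.75% + 0.75% local = 4.5% → €1.13
Side table €197.36: home furniture → 8.5% + 0.75% local = 9.25% → €18.26
Laundry detergent €15.80: all other tangible goods → 7.5% + 1.75% local = 9.25% → €1.46
Total tax = €0.79 + €2.13 + €16.76 + €1.98 + €1.29 + €0.43 + €1.13 + €18.26 + €1.46 = €44.23

€44.23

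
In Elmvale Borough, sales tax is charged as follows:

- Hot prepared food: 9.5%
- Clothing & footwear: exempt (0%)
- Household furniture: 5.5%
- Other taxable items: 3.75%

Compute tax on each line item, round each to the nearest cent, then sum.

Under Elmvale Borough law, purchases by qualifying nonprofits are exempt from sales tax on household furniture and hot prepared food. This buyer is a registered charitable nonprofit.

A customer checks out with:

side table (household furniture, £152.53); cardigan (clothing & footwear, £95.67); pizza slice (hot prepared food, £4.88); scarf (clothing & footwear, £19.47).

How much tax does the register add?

Side table £152.53: household furniture, buyer-exempt → 0% → £0.00
Cardigan £95.67: clothing & footwear → 0% → £0.00
Pizza slice £4.88: hot prepared food, buyer-exempt → 0% → £0.00
Scarf £19.47: clothing & footwear → 0% → £0.00
Total tax = £0.00

£0.00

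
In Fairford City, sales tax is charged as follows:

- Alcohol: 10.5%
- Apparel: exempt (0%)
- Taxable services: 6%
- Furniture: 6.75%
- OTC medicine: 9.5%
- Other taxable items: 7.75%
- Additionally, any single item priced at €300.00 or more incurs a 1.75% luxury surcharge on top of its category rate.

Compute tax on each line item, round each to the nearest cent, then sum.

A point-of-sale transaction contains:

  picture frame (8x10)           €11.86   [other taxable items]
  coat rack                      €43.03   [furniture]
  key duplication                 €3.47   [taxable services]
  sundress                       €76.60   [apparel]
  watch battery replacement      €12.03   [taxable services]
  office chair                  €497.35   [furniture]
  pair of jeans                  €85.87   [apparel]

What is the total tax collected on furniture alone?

€45.17

Coat rack €43.03: furniture → 6.75% → €2.90
Office chair €497.35: furniture → 6.75% + 1.75% surcharge = 8.5% → €42.27
Tax on furniture = €2.90 + €42.27 = €45.17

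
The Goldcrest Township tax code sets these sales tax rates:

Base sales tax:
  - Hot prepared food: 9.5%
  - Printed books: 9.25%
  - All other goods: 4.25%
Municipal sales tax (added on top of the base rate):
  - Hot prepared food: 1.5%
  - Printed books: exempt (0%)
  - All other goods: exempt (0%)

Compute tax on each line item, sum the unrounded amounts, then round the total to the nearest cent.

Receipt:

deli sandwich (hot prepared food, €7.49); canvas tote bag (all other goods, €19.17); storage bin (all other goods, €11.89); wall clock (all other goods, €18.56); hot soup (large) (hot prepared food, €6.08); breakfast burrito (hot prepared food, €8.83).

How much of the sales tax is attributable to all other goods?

€2.11

Canvas tote bag €19.17: all other goods → 4.25% + 0% municipal = 4.25% → €0.814725
Storage bin €11.89: all other goods → 4.25% + 0% municipal = 4.25% → €0.505325
Wall clock €18.56: all other goods → 4.25% + 0% municipal = 4.25% → €0.7888
Tax on all other goods: unrounded sum = €2.10885 → €2.11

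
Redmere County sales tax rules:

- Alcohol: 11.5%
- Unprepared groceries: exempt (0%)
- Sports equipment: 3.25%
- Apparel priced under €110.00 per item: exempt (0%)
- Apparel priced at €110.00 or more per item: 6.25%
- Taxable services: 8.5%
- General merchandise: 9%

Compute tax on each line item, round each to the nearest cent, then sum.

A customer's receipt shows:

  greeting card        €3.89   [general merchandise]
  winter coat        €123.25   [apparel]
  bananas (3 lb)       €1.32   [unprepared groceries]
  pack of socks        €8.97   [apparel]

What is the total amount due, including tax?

Greeting card €3.89: general merchandise → 9% → €0.35
Winter coat €123.25: apparel, €110.00 or more → 6.25% → €7.70
Bananas (3 lb) €1.32: unprepared groceries → 0% → €0.00
Pack of socks €8.97: apparel, under €110.00 → 0% → €0.00
Subtotal = €137.43; tax = €8.05; total due = €145.48

€145.48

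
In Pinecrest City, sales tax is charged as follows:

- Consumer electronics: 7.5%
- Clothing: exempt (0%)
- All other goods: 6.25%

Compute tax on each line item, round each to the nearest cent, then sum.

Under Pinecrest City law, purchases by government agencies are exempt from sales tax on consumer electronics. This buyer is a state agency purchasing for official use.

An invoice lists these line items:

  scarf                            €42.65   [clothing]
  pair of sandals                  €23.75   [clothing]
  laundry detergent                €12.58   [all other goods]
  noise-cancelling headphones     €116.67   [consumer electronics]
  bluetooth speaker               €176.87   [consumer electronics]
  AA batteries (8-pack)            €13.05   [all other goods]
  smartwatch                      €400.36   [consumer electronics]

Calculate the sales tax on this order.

€1.61

Scarf €42.65: clothing → 0% → €0.00
Pair of sandals €23.75: clothing → 0% → €0.00
Laundry detergent €12.58: all other goods → 6.25% → €0.79
Noise-cancelling headphones €116.67: consumer electronics, buyer-exempt → 0% → €0.00
Bluetooth speaker €176.87: consumer electronics, buyer-exempt → 0% → €0.00
AA batteries (8-pack) €13.05: all other goods → 6.25% → €0.82
Smartwatch €400.36: consumer electronics, buyer-exempt → 0% → €0.00
Total tax = €0.79 + €0.82 = €1.61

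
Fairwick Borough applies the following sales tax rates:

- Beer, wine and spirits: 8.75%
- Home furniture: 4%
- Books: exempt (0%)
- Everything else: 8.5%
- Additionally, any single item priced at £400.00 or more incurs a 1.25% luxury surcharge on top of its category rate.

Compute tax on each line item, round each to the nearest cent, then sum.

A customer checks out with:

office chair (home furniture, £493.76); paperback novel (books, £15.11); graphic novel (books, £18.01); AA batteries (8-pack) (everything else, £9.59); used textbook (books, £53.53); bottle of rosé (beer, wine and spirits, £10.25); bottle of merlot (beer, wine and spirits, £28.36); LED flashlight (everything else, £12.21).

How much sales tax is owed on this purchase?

£31.16

Office chair £493.76: home furniture → 4% + 1.25% surcharge = 5.25% → £25.92
Paperback novel £15.11: books → 0% → £0.00
Graphic novel £18.01: books → 0% → £0.00
AA batteries (8-pack) £9.59: everything else → 8.5% → £0.82
Used textbook £53.53: books → 0% → £0.00
Bottle of rosé £10.25: beer, wine and spirits → 8.75% → £0.90
Bottle of merlot £28.36: beer, wine and spirits → 8.75% → £2.48
LED flashlight £12.21: everything else → 8.5% → £1.04
Total tax = £25.92 + £0.82 + £0.90 + £2.48 + £1.04 = £31.16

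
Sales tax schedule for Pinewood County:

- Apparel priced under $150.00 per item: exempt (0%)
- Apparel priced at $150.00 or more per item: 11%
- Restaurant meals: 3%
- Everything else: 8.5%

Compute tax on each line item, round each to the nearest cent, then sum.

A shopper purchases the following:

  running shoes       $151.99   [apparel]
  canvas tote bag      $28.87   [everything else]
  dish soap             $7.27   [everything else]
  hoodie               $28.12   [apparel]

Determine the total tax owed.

Running shoes $151.99: apparel, $150.00 or more → 11% → $16.72
Canvas tote bag $28.87: everything else → 8.5% → $2.45
Dish soap $7.27: everything else → 8.5% → $0.62
Hoodie $28.12: apparel, under $150.00 → 0% → $0.00
Total tax = $16.72 + $2.45 + $0.62 = $19.79

$19.79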